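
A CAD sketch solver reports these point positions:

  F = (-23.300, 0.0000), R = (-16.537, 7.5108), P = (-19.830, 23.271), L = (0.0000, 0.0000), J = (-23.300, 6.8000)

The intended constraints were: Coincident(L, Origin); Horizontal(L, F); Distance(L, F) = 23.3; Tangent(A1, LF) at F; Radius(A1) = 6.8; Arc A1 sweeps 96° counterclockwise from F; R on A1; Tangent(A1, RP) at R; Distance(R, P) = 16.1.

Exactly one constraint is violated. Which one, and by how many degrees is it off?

Tangent(A1, RP) at R — off by 5.80°.

L = (0.00, 0.00) ✓; L.y = 0.00, F.y = 0.00 ✓; |LF| = 23.30 ✓; ∠(JF, FL) = 90.00° ✓; |JF| = 6.800 ✓; bearing(J→R) − bearing(J→F) = 96.00° ✓; |JR| = 6.800 ✓; ∠(JR, RP) = 84.20° ✗; |RP| = 16.10 ✓.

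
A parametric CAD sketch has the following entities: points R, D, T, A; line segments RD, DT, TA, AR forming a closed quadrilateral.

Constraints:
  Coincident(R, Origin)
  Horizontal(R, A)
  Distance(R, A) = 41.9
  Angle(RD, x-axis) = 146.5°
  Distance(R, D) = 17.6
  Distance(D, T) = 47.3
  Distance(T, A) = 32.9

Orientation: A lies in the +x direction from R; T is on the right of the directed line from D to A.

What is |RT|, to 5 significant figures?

30.230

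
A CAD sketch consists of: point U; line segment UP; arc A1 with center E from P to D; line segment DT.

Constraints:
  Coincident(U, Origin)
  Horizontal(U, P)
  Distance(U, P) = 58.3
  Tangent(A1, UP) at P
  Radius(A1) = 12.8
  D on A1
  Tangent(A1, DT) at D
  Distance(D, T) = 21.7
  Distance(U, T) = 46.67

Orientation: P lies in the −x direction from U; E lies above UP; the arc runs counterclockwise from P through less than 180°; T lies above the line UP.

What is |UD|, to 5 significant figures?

47.223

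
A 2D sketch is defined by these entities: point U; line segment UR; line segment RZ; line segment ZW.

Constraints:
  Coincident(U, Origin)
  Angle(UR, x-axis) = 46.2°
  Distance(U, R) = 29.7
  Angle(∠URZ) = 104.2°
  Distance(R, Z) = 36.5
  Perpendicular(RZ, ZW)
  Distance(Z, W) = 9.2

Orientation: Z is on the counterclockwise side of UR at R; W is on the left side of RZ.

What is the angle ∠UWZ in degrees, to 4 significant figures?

114.1°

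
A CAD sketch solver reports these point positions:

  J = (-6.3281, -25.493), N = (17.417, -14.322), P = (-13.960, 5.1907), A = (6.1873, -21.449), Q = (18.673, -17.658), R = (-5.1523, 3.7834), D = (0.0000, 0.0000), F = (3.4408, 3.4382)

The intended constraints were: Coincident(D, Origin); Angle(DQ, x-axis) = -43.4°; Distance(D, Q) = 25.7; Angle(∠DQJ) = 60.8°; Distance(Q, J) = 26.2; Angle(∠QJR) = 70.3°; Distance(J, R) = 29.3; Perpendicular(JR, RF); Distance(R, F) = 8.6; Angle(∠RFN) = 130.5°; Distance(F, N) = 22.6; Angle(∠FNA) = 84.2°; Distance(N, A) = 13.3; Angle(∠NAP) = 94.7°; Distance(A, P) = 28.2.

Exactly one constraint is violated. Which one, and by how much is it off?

Distance(A, P) = 28.2 — off by 5.20.

D = (0.00, 0.00) ✓; DQ at -43.40° ✓; |DQ| = 25.70 ✓; ∠DQJ = 60.80° ✓; |QJ| = 26.20 ✓; ∠QJR = 70.30° ✓; |JR| = 29.30 ✓; ∠(JR, RF) = 90.00° ✓; |RF| = 8.600 ✓; ∠RFN = 130.5° ✓; |FN| = 22.60 ✓; ∠FNA = 84.20° ✓; |NA| = 13.30 ✓; ∠NAP = 94.70° ✓; |AP| = 33.40 ✗.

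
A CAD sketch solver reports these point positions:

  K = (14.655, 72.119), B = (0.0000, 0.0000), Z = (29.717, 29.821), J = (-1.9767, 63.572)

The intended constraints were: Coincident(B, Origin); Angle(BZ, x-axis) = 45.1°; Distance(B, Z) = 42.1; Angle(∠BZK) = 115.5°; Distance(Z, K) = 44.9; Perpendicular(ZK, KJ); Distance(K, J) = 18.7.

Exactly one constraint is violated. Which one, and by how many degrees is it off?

Perpendicular(ZK, KJ) — off by 7.60°.

B = (0.00, 0.00) ✓; BZ at 45.10° ✓; |BZ| = 42.10 ✓; ∠BZK = 115.5° ✓; |ZK| = 44.90 ✓; ∠(ZK, KJ) = 97.60° ✗; |KJ| = 18.70 ✓.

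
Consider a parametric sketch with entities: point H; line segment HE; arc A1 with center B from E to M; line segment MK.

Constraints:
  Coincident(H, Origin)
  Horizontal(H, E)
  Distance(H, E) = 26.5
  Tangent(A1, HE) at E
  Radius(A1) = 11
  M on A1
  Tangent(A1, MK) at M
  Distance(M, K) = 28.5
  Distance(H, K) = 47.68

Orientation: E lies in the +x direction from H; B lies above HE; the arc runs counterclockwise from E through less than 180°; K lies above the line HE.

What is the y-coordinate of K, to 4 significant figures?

41.41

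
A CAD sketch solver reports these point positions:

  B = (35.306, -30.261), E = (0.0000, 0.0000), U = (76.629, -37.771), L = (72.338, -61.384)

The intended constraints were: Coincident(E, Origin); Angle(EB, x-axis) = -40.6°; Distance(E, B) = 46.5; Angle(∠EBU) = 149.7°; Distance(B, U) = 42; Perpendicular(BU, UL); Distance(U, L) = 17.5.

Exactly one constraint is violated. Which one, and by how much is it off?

Distance(U, L) = 17.5 — off by 6.50.

E = (0.00, 0.00) ✓; EB at -40.60° ✓; |EB| = 46.50 ✓; ∠EBU = 149.7° ✓; |BU| = 42.00 ✓; ∠(BU, UL) = 90.00° ✓; |UL| = 24.00 ✗.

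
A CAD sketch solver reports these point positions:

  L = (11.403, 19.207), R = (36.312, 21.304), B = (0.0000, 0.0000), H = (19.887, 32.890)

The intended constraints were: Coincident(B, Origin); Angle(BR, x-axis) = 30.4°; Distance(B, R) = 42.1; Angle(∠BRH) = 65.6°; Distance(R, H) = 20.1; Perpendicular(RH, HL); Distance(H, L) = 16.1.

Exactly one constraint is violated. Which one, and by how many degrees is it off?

Perpendicular(RH, HL) — off by 3.40°.

B = (0.00, 0.00) ✓; BR at 30.40° ✓; |BR| = 42.10 ✓; ∠BRH = 65.60° ✓; |RH| = 20.10 ✓; ∠(RH, HL) = 93.40° ✗; |HL| = 16.10 ✓.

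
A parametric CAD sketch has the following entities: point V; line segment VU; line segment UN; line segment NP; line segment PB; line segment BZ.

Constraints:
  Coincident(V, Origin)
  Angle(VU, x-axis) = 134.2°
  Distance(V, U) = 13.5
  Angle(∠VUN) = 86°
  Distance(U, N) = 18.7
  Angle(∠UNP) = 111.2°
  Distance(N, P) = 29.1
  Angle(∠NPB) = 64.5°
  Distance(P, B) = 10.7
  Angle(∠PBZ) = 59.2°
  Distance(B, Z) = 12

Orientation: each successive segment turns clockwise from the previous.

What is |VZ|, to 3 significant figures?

24.7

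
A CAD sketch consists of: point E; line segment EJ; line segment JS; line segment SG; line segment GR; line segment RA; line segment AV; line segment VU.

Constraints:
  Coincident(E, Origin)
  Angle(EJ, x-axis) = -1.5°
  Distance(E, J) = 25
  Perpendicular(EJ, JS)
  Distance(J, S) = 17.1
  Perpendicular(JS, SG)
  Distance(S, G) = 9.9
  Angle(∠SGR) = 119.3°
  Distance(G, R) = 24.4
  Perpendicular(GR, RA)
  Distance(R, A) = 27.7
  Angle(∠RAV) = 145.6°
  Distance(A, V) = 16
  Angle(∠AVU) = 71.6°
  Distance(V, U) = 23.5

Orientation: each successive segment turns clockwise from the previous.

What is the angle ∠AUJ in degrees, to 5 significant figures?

43.515°

E is at the origin; EJ runs at -1.5° with length 25.0, so J = (24.991, -0.65442). The perpendicularity gives JS at right angles to EJ, so JS runs at -91.500°; with |JS| = 17.1, S = (24.544, -17.749). JS ⟂ SG, so SG runs at 178.50°; with |SG| = 9.9, G = (14.647, -17.489). ∠SGR = 119.3° gives GR at 117.80° from the x-axis; with |GR| = 24.4, R = (3.2674, 4.0944). GR ⟂ RA, so RA runs at 27.800°; with |RA| = 27.7, A = (27.770, 17.013). ∠RAV = 145.6° gives AV at -6.6000° from the x-axis; with |AV| = 16.0, V = (43.664, 15.174). ∠AVU = 71.6° gives VU at -115.00° from the x-axis; with |VU| = 23.5, U = (33.733, -6.1240). Then cos ∠AUJ = UA·UJ / (|UA||UJ|), giving 43.515°.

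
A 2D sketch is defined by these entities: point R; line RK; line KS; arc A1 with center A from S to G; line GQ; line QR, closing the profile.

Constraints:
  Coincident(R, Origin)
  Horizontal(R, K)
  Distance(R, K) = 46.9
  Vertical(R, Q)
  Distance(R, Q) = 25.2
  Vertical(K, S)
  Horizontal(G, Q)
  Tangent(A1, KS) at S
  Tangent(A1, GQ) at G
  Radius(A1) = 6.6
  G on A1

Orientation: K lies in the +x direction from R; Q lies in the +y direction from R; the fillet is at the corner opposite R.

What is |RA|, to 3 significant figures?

44.4

R is at the origin; R and K share the same y with |RK| = 46.9 and K on the +x side, so K = (46.9, 0.00). R and Q share the same x with |RQ| = 25.2 and Q on the +y side, so Q = (0.00, 25.2). The virtual corner opposite R is at (46.9, 25.2). Since A1 is tangent to KS there, AS ⟂ KS and since A1 is tangent to GQ there, AG ⟂ GQ, with radius 6.6, so the center A sits 6.6 in from both sides at A = (40.3, 18.6). Then |RA| = |A − R| = 44.4.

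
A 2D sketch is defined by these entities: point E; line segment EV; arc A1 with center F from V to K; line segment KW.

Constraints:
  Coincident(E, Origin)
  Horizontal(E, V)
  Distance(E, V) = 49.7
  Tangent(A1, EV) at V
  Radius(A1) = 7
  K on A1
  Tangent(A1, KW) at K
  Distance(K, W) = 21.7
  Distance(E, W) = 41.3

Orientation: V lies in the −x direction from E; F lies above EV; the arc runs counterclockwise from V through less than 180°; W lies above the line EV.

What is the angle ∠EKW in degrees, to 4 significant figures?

69.44°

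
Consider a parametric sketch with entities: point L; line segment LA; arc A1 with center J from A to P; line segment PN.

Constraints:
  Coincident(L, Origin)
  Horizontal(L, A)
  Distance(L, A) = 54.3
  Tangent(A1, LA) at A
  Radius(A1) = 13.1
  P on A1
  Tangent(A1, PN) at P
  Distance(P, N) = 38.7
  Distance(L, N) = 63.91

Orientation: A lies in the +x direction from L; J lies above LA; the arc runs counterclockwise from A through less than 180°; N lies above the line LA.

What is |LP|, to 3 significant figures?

67.7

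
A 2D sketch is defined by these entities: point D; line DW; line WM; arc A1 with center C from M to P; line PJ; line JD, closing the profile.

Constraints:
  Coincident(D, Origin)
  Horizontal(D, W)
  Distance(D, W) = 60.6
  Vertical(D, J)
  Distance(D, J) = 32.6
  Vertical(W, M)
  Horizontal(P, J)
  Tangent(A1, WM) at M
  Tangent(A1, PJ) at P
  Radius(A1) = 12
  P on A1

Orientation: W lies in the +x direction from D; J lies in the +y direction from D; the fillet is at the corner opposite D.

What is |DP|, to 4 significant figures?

58.52

D is at the origin; DW is horizontal with |DW| = 60.6 and W on the +x side, so W = (60.60, 0.000). D and J share the same x with |DJ| = 32.6 and J on the +y side, so J = (0.000, 32.60). The virtual corner opposite D is at (60.60, 32.60). A1 meets WM tangentially, so CM is at right angles to WM and since A1 is tangent to PJ there, CP ⟂ PJ, with radius 12.0, so the center C sits 12.0 in from both sides at C = (48.60, 20.60). That places the tangent points at M = (60.60, 20.60) on WM and P = (48.60, 32.60) on PJ. Then |DP| = |P − D| = 58.52.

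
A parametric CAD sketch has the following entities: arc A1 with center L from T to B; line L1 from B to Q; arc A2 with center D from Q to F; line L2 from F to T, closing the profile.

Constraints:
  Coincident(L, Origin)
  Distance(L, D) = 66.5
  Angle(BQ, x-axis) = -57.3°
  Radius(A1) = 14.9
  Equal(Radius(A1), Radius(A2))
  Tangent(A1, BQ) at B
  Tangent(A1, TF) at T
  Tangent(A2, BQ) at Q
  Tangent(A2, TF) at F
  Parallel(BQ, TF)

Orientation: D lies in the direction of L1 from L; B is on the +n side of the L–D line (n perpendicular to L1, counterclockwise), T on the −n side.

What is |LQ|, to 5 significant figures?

68.149

The slot axis is L1's direction at -57.3°, so u = (cos -57.3°, sin -57.3°) = (0.54024, -0.84151) and n = (−sin -57.3°, cos -57.3°) = (0.84151, 0.54024). L is at the origin and D lies 66.5 along u from L, so D = 66.5·u = (35.926, -55.960). Tangency of A1 to both parallel lines with radius 14.9 puts B and T at L ± 14.9·n: B = (12.539, 8.0496), T = (-12.539, -8.0496). Equal radii place Q and F the same way about D: Q = D + 14.9·n = (48.464, -47.911), F = D − 14.9·n = (23.387, -64.010). Then |LQ| = |Q − L| = 68.149.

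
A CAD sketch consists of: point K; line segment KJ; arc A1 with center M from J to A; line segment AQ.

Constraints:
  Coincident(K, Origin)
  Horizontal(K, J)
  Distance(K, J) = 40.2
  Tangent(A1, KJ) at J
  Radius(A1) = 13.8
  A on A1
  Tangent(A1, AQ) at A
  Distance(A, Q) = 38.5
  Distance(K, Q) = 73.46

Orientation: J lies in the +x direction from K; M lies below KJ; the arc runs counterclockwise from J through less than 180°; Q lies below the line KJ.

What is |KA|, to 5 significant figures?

35.972

K is at the origin; KJ is horizontal with |KJ| = 40.2 and J on the +x side, so J = (40.200, 0.0000). Tangency of A1 to KJ means the radius MJ is perpendicular to KJ, so M = J + (0, -13.8) = (40.200, -13.800). Since MA ⟂ AQ (tangency), |MQ| = √(13.8² + 38.5²) = 40.899 regardless of where A sits on A1. So Q lies on both circle(K, 73.46) and circle(M, 40.899); the below-KJ intersection is Q = (50.454, -53.392). A is the foot of the tangent from Q: A = (28.792, -21.565).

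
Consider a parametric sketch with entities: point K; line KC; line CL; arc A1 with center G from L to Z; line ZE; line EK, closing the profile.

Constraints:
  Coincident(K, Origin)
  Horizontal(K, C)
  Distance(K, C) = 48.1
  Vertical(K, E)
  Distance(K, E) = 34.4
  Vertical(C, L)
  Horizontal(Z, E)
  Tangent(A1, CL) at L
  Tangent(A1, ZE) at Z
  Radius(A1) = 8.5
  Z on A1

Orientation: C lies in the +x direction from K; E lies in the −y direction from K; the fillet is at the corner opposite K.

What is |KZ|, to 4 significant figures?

52.45

K is at the origin; KC is horizontal with |KC| = 48.1 and C on the +x side, so C = (48.10, 0.000). KE is vertical with |KE| = 34.4 and E on the −y side, so E = (0.000, -34.40). The virtual corner opposite K is at (48.10, -34.40). The tangent condition forces GL to be normal to CL and since A1 is tangent to ZE there, GZ ⟂ ZE, with radius 8.5, so the center G sits 8.5 in from both sides at G = (39.60, -25.90). That places the tangent points at L = (48.10, -25.90) on CL and Z = (39.60, -34.40) on ZE. Then |KZ| = |Z − K| = 52.45.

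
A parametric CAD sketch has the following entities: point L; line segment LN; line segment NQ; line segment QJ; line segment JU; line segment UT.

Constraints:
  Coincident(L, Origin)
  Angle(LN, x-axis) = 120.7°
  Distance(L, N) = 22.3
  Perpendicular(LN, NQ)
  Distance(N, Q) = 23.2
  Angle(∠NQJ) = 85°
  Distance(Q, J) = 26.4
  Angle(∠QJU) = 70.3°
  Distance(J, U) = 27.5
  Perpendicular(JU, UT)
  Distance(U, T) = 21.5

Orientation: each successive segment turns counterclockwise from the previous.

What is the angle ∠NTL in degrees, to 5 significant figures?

35.763°

L is at the origin; LN runs at 120.7° with length 22.3, so N = (-11.385, 19.175). LN ⟂ NQ, so NQ runs at -149.30°; with |NQ| = 23.2, Q = (-31.334, 7.3301). ∠NQJ = 85.0° gives QJ at -54.300° from the x-axis; with |QJ| = 26.4, J = (-15.928, -14.109). ∠QJU = 70.3° gives JU at 55.400° from the x-axis; with |JU| = 27.5, U = (-0.31249, 8.5274). The perpendicularity gives UT at right angles to JU, so UT runs at 145.40°; with |UT| = 21.5, T = (-18.010, 20.736). Then cos ∠NTL = TN·TL / (|TN||TL|), giving 35.763°.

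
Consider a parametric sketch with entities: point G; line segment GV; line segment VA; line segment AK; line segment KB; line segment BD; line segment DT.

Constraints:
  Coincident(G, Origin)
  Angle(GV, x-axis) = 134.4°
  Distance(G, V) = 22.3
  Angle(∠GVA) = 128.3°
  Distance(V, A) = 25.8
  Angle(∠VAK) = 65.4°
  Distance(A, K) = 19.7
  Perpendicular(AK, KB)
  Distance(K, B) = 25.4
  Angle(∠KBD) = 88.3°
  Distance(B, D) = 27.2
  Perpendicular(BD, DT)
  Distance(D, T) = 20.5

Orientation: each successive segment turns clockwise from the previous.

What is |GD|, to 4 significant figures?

40.11

G is at the origin; GV runs at 134.4° with length 22.3, so V = (-15.60, 15.93). ∠GVA = 128.3° gives VA at 82.70° from the x-axis; with |VA| = 25.8, A = (-12.32, 41.52). ∠VAK = 65.4° gives AK at -31.90° from the x-axis; with |AK| = 19.7, K = (4.401, 31.11). The perpendicularity gives KB at right angles to AK, so KB runs at -121.9°; with |KB| = 25.4, B = (-9.022, 9.550). ∠KBD = 88.3° gives BD at 146.4° from the x-axis; with |BD| = 27.2, D = (-31.68, 24.60). Then |GD| = |D − G| = 40.11.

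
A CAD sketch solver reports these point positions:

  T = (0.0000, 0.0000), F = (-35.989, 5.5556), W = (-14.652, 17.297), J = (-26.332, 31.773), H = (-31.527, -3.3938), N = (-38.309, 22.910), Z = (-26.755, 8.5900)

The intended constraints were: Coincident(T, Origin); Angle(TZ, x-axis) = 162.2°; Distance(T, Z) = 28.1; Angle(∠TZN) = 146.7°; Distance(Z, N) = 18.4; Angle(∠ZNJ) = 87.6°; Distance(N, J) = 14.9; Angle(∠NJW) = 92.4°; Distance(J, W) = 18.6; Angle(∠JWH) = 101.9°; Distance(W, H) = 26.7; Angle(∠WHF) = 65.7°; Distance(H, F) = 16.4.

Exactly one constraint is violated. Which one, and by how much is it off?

Distance(H, F) = 16.4 — off by 6.40.

T = (0.00, 0.00) ✓; TZ at 162.2° ✓; |TZ| = 28.10 ✓; ∠TZN = 146.7° ✓; |ZN| = 18.40 ✓; ∠ZNJ = 87.60° ✓; |NJ| = 14.90 ✓; ∠NJW = 92.40° ✓; |JW| = 18.60 ✓; ∠JWH = 101.9° ✓; |WH| = 26.70 ✓; ∠WHF = 65.70° ✓; |HF| = 10.00 ✗.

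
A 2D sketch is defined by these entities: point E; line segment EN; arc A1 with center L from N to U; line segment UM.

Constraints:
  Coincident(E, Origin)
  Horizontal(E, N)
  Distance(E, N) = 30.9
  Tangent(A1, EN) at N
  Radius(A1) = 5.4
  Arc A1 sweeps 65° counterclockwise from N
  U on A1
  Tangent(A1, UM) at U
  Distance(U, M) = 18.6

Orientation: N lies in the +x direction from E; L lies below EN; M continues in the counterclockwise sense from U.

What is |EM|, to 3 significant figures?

27.0

On A1, N sits at bearing 90° from L; a 65° counterclockwise sweep puts U at bearing 155°, so U = L + 5.4·(cos 155°, sin 155°) = (26.0, -3.12). Since A1 is tangent to UM there, LU ⟂ UM, so UM runs along (−sin 155°, cos 155°); with |UM| = 18.6, M = (18.1, -20.0). Then |EM| = |M − E| = 27.0.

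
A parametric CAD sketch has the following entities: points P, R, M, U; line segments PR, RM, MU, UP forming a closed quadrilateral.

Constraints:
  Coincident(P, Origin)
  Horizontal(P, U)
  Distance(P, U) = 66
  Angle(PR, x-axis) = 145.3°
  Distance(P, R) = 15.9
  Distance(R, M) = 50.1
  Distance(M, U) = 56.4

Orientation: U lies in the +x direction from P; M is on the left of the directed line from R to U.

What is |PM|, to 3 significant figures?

47.9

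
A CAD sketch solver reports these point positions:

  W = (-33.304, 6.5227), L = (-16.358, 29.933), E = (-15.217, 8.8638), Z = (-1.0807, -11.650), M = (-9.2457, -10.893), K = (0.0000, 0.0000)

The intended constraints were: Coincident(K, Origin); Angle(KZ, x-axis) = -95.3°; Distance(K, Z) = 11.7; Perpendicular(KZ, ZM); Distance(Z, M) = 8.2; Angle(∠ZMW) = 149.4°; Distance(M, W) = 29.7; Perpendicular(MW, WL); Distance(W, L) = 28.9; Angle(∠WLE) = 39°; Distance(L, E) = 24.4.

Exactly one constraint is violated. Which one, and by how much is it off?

Distance(L, E) = 24.4 — off by 3.30.

K = (0.00, 0.00) ✓; KZ at -95.30° ✓; |KZ| = 11.70 ✓; ∠(KZ, ZM) = 90.00° ✓; |ZM| = 8.200 ✓; ∠ZMW = 149.4° ✓; |MW| = 29.70 ✓; ∠(MW, WL) = 90.00° ✓; |WL| = 28.90 ✓; ∠WLE = 39.00° ✓; |LE| = 21.10 ✗.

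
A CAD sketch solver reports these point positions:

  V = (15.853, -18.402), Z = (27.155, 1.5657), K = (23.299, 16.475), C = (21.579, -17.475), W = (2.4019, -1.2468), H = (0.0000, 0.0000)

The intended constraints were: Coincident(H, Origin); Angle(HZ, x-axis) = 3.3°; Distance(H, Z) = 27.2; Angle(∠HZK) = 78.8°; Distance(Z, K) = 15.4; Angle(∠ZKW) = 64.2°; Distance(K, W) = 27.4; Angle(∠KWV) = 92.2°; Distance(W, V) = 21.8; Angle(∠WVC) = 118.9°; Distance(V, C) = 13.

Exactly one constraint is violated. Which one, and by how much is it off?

Distance(V, C) = 13 — off by 7.20.

H = (0.00, 0.00) ✓; HZ at 3.300° ✓; |HZ| = 27.20 ✓; ∠HZK = 78.80° ✓; |ZK| = 15.40 ✓; ∠ZKW = 64.20° ✓; |KW| = 27.40 ✓; ∠KWV = 92.20° ✓; |WV| = 21.80 ✓; ∠WVC = 118.9° ✓; |VC| = 5.801 ✗.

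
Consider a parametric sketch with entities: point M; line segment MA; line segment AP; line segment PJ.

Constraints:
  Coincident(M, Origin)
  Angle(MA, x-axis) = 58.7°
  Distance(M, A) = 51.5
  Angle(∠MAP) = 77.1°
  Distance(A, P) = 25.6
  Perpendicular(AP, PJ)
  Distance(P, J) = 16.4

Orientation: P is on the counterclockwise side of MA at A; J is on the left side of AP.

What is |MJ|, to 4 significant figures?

36.62

M is at the origin; MA runs at 58.7° with length 51.5, so A = 51.5·(cos 58.7°, sin 58.7°) = (26.76, 44.00). ∠MAP = 77.1°, so AP runs at 58.7° + (180° − 77.1°) = 161.6° from the x-axis; with |AP| = 25.6, P = A + 25.6·(cos 161.6°, sin 161.6°) = (2.464, 52.09). AP is perpendicular to PJ; with |PJ| = 16.4 on the left of AP, J = P + 16.4·(-0.3156, -0.9489) = (-2.713, 36.52). Then |MJ| = |J − M| = 36.62.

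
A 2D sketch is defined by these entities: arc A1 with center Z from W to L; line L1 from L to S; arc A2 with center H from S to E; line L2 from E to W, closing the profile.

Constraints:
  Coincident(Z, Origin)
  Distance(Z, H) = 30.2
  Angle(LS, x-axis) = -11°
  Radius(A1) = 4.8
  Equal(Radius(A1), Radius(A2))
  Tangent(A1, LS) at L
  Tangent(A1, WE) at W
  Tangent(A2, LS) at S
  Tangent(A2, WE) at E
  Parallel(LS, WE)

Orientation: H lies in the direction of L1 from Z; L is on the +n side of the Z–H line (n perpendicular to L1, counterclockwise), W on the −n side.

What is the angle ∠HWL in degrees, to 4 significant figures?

80.97°

The slot axis is L1's direction at -11.0°, so u = (cos -11.0°, sin -11.0°) = (0.9816, -0.1908) and n = (−sin -11.0°, cos -11.0°) = (0.1908, 0.9816). Z is at the origin and H lies 30.2 along u from Z, so H = 30.2·u = (29.65, -5.762). Tangency of A1 to both parallel lines with radius 4.8 puts L and W at Z ± 4.8·n: L = (0.9159, 4.712), W = (-0.9159, -4.712). Then cos ∠HWL = WH·WL / (|WH||WL|), giving 80.97°.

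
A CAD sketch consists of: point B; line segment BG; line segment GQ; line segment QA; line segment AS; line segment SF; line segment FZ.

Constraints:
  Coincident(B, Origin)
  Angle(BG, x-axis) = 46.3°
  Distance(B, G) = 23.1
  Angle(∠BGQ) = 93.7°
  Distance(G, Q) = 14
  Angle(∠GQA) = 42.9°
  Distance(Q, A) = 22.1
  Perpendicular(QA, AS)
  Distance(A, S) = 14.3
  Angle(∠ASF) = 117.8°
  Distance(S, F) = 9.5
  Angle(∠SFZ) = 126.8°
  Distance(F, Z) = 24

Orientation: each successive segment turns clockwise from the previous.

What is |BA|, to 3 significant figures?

8.04

∠BGQ = 93.7° gives GQ at -40.0° from the x-axis; with |GQ| = 14.0, Q = (26.7, 7.70). ∠GQA = 42.9° gives QA at -177° from the x-axis; with |QA| = 22.1, A = (4.61, 6.58). Then |BA| = |A − B| = 8.04.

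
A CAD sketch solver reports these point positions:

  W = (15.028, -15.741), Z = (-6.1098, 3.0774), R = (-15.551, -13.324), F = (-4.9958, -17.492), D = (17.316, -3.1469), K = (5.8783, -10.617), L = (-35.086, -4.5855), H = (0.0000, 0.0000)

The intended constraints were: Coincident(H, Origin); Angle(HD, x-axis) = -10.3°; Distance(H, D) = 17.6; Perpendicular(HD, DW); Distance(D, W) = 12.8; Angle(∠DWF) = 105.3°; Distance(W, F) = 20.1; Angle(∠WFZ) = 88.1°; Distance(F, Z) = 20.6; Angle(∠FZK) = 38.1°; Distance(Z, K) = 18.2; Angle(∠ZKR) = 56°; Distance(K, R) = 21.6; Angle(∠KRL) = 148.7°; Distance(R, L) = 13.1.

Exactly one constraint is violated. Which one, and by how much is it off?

Distance(R, L) = 13.1 — off by 8.30.

H = (0.00, 0.00) ✓; HD at -10.30° ✓; |HD| = 17.60 ✓; ∠(HD, DW) = 90.00° ✓; |DW| = 12.80 ✓; ∠DWF = 105.3° ✓; |WF| = 20.10 ✓; ∠WFZ = 88.10° ✓; |FZ| = 20.60 ✓; ∠FZK = 38.10° ✓; |ZK| = 18.20 ✓; ∠ZKR = 56.00° ✓; |KR| = 21.60 ✓; ∠KRL = 148.7° ✓; |RL| = 21.40 ✗.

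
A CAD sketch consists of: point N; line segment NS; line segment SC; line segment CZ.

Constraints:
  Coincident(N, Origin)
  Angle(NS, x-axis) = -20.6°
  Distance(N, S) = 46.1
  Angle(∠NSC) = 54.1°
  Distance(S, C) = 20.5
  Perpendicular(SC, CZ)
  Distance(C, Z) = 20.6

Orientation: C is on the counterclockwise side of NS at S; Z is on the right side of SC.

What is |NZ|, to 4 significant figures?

58.31

∠NSC = 54.1°, so SC runs at -20.6° + (180° − 54.1°) = 105.3° from the x-axis; with |SC| = 20.5, C = S + 20.5·(cos 105.3°, sin 105.3°) = (37.74, 3.554). SC is perpendicular to CZ; with |CZ| = 20.6 on the right of SC, Z = C + 20.6·(0.9646, 0.2639) = (57.61, 8.989). Then |NZ| = |Z − N| = 58.31.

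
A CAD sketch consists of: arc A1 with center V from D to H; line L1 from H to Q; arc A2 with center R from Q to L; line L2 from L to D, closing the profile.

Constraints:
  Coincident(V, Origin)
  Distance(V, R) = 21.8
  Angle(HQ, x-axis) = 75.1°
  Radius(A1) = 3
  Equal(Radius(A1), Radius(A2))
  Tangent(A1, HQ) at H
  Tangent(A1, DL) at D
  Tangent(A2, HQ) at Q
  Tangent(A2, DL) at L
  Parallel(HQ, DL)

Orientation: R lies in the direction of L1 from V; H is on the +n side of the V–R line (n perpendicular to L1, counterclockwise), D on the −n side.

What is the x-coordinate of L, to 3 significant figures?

8.50

The slot axis is L1's direction at 75.1°, so u = (cos 75.1°, sin 75.1°) = (0.257, 0.966) and n = (−sin 75.1°, cos 75.1°) = (-0.966, 0.257). V is at the origin and R lies 21.8 along u from V, so R = 21.8·u = (5.61, 21.1). Tangency of A1 to both parallel lines with radius 3.0 puts H and D at V ± 3.0·n: H = (-2.90, 0.771), D = (2.90, -0.771). Equal radii place Q and L the same way about R: Q = R + 3.0·n = (2.71, 21.8), L = R − 3.0·n = (8.50, 20.3). So L.x = 8.50.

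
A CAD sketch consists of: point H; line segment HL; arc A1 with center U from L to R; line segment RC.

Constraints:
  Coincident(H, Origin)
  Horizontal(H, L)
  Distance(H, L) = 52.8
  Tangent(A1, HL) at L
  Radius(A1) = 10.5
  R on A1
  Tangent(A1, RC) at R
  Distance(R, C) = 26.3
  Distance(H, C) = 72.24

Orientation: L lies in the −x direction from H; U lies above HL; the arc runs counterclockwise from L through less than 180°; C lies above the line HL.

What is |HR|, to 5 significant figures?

48.028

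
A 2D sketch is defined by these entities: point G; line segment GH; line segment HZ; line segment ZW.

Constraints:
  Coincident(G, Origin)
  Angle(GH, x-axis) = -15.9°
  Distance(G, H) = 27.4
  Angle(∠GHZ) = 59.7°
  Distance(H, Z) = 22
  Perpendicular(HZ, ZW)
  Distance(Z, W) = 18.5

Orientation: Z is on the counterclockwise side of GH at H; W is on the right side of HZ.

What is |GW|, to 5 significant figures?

42.943

G is at the origin; GH runs at -15.9° with length 27.4, so H = 27.4·(cos -15.9°, sin -15.9°) = (26.352, -7.5065). ∠GHZ = 59.7°, so HZ runs at -15.9° + (180° − 59.7°) = 104.40° from the x-axis; with |HZ| = 22.0, Z = H + 22.0·(cos 104.40°, sin 104.40°) = (20.881, 13.802). The perpendicularity gives ZW at right angles to HZ; with |ZW| = 18.5 on the right of HZ, W = Z + 18.5·(0.96858, 0.24869) = (38.799, 18.403). Then |GW| = |W − G| = 42.943.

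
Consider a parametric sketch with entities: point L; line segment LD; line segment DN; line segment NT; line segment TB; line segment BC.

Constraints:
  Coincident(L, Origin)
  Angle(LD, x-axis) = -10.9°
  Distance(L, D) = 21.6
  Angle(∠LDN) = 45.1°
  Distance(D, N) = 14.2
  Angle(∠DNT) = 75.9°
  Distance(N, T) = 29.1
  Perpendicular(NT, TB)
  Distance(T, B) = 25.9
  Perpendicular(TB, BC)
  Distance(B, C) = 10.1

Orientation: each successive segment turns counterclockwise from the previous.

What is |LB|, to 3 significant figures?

33.9

∠DNT = 75.9° gives NT at -132° from the x-axis; with |NT| = 29.1, T = (-6.16, -14.0). NT ⟂ TB, so TB runs at -41.9°; with |TB| = 25.9, B = (13.1, -31.3). Then |LB| = |B − L| = 33.9.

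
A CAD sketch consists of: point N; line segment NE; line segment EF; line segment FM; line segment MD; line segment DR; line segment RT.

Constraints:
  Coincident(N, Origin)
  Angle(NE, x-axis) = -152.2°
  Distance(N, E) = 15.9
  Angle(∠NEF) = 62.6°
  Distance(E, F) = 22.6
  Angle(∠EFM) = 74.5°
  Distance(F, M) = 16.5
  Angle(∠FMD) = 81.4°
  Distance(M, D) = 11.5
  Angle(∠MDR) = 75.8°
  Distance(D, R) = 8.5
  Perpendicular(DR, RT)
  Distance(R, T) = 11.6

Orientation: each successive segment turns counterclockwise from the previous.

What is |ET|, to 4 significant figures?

24.99

N is at the origin; NE runs at -152.2° with length 15.9, so E = (-14.06, -7.416). ∠NEF = 62.6° gives EF at -34.80° from the x-axis; with |EF| = 22.6, F = (4.493, -20.31). ∠EFM = 74.5° gives FM at 70.70° from the x-axis; with |FM| = 16.5, M = (9.947, -4.741). ∠FMD = 81.4° gives MD at 169.3° from the x-axis; with |MD| = 11.5, D = (-1.353, -2.606). ∠MDR = 75.8° gives DR at -86.50° from the x-axis; with |DR| = 8.5, R = (-0.8345, -11.09). DR ⟂ RT, so RT runs at 3.500°; with |RT| = 11.6, T = (10.74, -10.38). Then |ET| = |T − E| = 24.99.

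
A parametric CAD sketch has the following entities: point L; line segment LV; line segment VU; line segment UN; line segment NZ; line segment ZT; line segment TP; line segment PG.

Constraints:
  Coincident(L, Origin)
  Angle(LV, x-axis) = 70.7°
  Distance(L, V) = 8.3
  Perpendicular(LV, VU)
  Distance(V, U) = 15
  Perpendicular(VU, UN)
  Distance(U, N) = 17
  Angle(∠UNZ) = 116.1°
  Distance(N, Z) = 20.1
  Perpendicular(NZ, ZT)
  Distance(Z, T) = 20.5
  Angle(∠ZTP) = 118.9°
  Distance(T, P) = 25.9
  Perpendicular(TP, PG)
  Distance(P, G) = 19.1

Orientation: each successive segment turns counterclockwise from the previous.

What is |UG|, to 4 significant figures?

4.447

L is at the origin; LV runs at 70.7° with length 8.3, so V = (2.743, 7.834). LV ⟂ VU, so VU runs at 160.7°; with |VU| = 15.0, U = (-11.41, 12.79). VU ⟂ UN, so UN runs at -109.3°; with |UN| = 17.0, N = (-17.03, -3.253). ∠UNZ = 116.1° gives NZ at -45.40° from the x-axis; with |NZ| = 20.1, Z = (-2.919, -17.57). NZ ⟂ ZT, so ZT runs at 44.60°; with |ZT| = 20.5, T = (11.68, -3.171). ∠ZTP = 118.9° gives TP at 105.7° from the x-axis; with |TP| = 25.9, P = (4.669, 21.76). TP ⟂ PG, so PG runs at -164.3°; with |PG| = 19.1, G = (-13.72, 16.59). Then |UG| = |G − U| = 4.447.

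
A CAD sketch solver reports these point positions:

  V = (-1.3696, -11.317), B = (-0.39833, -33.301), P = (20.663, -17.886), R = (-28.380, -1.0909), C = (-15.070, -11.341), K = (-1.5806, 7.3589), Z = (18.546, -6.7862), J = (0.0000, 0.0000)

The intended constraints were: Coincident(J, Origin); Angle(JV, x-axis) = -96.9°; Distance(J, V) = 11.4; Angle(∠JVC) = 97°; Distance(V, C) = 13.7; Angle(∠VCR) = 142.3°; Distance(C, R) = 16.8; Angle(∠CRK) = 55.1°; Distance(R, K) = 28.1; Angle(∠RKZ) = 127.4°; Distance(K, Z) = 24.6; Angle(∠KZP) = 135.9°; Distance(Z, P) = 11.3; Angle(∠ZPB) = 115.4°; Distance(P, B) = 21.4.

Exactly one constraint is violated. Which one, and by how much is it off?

Distance(P, B) = 21.4 — off by 4.70.

J = (0.00, 0.00) ✓; JV at -96.90° ✓; |JV| = 11.40 ✓; ∠JVC = 97.00° ✓; |VC| = 13.70 ✓; ∠VCR = 142.3° ✓; |CR| = 16.80 ✓; ∠CRK = 55.10° ✓; |RK| = 28.10 ✓; ∠RKZ = 127.4° ✓; |KZ| = 24.60 ✓; ∠KZP = 135.9° ✓; |ZP| = 11.30 ✓; ∠ZPB = 115.4° ✓; |PB| = 26.10 ✗.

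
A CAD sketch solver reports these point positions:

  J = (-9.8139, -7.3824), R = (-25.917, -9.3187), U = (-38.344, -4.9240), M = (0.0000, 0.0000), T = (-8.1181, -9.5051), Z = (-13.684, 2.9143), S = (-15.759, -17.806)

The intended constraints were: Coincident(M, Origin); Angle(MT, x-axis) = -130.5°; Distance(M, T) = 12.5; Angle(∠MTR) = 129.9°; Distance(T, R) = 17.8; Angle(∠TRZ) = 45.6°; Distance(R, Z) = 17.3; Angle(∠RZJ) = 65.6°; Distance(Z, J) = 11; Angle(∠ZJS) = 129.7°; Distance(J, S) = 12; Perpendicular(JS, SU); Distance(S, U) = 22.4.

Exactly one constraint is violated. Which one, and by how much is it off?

Distance(S, U) = 22.4 — off by 3.60.

M = (0.00, 0.00) ✓; MT at -130.5° ✓; |MT| = 12.50 ✓; ∠MTR = 129.9° ✓; |TR| = 17.80 ✓; ∠TRZ = 45.60° ✓; |RZ| = 17.30 ✓; ∠RZJ = 65.60° ✓; |ZJ| = 11.00 ✓; ∠ZJS = 129.7° ✓; |JS| = 12.00 ✓; ∠(JS, SU) = 90.00° ✓; |SU| = 26.00 ✗.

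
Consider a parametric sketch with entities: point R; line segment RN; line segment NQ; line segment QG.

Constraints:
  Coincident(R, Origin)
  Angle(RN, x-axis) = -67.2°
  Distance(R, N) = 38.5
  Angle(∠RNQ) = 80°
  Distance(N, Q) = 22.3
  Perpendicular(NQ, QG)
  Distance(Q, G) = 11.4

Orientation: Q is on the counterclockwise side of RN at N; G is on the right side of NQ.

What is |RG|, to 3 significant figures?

51.7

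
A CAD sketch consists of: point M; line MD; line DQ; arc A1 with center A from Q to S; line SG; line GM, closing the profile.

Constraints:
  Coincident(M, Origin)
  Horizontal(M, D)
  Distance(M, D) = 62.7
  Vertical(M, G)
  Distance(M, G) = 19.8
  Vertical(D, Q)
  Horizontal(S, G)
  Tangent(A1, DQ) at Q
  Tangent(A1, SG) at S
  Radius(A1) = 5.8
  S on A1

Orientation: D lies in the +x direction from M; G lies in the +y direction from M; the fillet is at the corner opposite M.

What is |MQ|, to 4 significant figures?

64.24

M is at the origin; M and D share the same y with |MD| = 62.7 and D on the +x side, so D = (62.70, 0.000). M and G share the same x with |MG| = 19.8 and G on the +y side, so G = (0.000, 19.80). The virtual corner opposite M is at (62.70, 19.80). The tangent condition forces AQ to be normal to DQ and the tangent condition forces AS to be normal to SG, with radius 5.8, so the center A sits 5.8 in from both sides at A = (56.90, 14.00). That places the tangent points at Q = (62.70, 14.00) on DQ and S = (56.90, 19.80) on SG. Then |MQ| = |Q − M| = 64.24.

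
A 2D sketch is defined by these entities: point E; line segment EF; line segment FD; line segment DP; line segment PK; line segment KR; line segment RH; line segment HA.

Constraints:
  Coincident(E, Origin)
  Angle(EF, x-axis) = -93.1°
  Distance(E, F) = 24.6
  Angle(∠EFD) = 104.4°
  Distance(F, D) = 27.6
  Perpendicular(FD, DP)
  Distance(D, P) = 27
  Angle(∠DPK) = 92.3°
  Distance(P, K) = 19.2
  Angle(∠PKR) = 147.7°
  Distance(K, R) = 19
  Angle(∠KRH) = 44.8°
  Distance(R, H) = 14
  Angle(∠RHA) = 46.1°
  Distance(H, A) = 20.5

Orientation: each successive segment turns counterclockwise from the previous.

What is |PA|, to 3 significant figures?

32.6

E is at the origin; EF runs at -93.1° with length 24.6, so F = (-1.33, -24.6). ∠EFD = 104.4° gives FD at -17.5° from the x-axis; with |FD| = 27.6, D = (25.0, -32.9). The perpendicularity gives DP at right angles to FD, so DP runs at 72.5°; with |DP| = 27.0, P = (33.1, -7.11). ∠DPK = 92.3° gives PK at 160° from the x-axis; with |PK| = 19.2, K = (15.0, -0.609). ∠PKR = 147.7° gives KR at -168° from the x-axis; with |KR| = 19.0, R = (-3.50, -4.72). ∠KRH = 44.8° gives RH at -32.3° from the x-axis; with |RH| = 14.0, H = (8.33, -12.2). ∠RHA = 46.1° gives HA at 102° from the x-axis; with |HA| = 20.5, A = (4.21, 7.88). Then |PA| = |A − P| = 32.6.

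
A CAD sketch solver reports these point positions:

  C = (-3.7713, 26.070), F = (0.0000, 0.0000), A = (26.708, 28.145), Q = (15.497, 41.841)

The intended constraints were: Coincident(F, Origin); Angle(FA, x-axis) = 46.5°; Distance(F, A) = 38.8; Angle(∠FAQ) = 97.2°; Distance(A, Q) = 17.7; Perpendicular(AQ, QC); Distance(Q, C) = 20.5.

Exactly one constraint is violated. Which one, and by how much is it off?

Distance(Q, C) = 20.5 — off by 4.40.

F = (0.00, 0.00) ✓; FA at 46.50° ✓; |FA| = 38.80 ✓; ∠FAQ = 97.20° ✓; |AQ| = 17.70 ✓; ∠(AQ, QC) = 90.00° ✓; |QC| = 24.90 ✗.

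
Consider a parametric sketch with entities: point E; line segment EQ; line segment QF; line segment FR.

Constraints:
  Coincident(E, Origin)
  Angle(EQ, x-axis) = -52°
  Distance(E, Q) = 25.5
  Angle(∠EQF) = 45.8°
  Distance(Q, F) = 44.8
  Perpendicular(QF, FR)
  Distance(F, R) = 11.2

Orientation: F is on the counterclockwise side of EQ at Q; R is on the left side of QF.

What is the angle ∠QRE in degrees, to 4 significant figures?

28.72°

E is at the origin; EQ runs at -52.0° with length 25.5, so Q = 25.5·(cos -52.0°, sin -52.0°) = (15.70, -20.09). ∠EQF = 45.8°, so QF runs at -52.0° + (180° − 45.8°) = 82.20° from the x-axis; with |QF| = 44.8, F = Q + 44.8·(cos 82.20°, sin 82.20°) = (21.78, 24.29). QF is perpendicular to FR; with |FR| = 11.2 on the left of QF, R = F + 11.2·(-0.9907, 0.1357) = (10.68, 25.81). Then cos ∠QRE = RQ·RE / (|RQ||RE|), giving 28.72°.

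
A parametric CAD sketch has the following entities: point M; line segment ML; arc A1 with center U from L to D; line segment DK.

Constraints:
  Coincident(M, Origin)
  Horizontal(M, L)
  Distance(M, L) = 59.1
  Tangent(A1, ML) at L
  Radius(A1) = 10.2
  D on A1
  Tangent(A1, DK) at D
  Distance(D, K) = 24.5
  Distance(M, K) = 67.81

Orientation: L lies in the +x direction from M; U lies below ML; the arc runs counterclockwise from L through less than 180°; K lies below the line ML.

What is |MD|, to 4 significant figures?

51.19

Checks: |ML| = 59.10 ✓; |UD| = 10.20 ✓; ∠(UD, DK) = 90.00° ✓; |DK| = 24.50 ✓; |MK| = 67.81 ✓.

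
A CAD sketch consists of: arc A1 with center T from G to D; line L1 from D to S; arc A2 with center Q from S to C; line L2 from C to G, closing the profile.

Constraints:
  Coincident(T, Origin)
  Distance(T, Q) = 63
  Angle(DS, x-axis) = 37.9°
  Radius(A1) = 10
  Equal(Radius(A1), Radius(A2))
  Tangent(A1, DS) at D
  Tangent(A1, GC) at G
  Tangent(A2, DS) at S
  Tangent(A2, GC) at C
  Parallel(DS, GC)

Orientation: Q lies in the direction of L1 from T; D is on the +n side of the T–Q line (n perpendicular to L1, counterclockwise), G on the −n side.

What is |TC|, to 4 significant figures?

63.79

The slot axis is L1's direction at 37.9°, so u = (cos 37.9°, sin 37.9°) = (0.7891, 0.6143) and n = (−sin 37.9°, cos 37.9°) = (-0.6143, 0.7891). T is at the origin and Q lies 63.0 along u from T, so Q = 63.0·u = (49.71, 38.70). Tangency of A1 to both parallel lines with radius 10.0 puts D and G at T ± 10.0·n: D = (-6.143, 7.891), G = (6.143, -7.891). Equal radii place S and C the same way about Q: S = Q + 10.0·n = (43.57, 46.59), C = Q − 10.0·n = (55.86, 30.81). Then |TC| = |C − T| = 63.79.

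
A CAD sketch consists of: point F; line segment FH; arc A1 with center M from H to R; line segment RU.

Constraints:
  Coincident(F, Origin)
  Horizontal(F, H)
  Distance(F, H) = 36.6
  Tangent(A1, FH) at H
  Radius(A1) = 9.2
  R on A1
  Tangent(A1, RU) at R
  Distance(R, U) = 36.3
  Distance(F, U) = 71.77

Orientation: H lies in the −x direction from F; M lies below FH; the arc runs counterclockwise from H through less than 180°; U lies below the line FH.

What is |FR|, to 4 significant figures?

45.08

F is at the origin; F and H share the same y with |FH| = 36.6 and H on the −x side, so H = (-36.60, 0.000). Tangency of A1 to FH means the radius MH is perpendicular to FH, so M = H + (0, -9.2) = (-36.60, -9.200). Since MR ⟂ RU (tangency), |MU| = √(9.2² + 36.3²) = 37.45 regardless of where R sits on A1. So U lies on both circle(F, 71.77) and circle(M, 37.45); the below-FH intersection is U = (-61.27, -37.37). R is the foot of the tangent from U: R = (-44.80, -5.024).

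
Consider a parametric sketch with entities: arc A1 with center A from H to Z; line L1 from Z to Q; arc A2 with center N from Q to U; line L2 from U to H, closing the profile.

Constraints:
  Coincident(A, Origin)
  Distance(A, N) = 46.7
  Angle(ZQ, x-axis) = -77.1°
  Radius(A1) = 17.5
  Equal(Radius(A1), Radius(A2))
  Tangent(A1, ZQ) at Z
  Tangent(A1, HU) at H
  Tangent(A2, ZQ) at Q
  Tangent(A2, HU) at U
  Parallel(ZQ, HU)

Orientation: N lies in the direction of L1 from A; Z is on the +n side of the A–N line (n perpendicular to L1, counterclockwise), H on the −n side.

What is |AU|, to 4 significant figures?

49.87

The slot axis is L1's direction at -77.1°, so u = (cos -77.1°, sin -77.1°) = (0.2233, -0.9748) and n = (−sin -77.1°, cos -77.1°) = (0.9748, 0.2233). A is at the origin and N lies 46.7 along u from A, so N = 46.7·u = (10.43, -45.52). Tangency of A1 to both parallel lines with radius 17.5 puts Z and H at A ± 17.5·n: Z = (17.06, 3.907), H = (-17.06, -3.907). Equal radii place Q and U the same way about N: Q = N + 17.5·n = (27.48, -41.61), U = N − 17.5·n = (-6.633, -49.43). Then |AU| = |U − A| = 49.87.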